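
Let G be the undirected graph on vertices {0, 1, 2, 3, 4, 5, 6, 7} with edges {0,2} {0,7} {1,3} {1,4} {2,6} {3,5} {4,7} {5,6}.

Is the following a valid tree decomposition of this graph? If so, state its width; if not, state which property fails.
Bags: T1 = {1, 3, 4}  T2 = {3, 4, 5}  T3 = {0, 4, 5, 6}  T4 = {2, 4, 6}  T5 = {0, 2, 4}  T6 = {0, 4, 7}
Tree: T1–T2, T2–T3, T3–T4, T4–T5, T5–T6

A tree decomposition must satisfy three properties: every vertex lies in some bag; for every edge, both endpoints lie together in some bag; and for every vertex, the bags containing it form a connected subtree. Here bags containing vertex 0 are not connected in the tree, so the decomposition is invalid.

No — bags containing vertex 0 are not connected in the tree.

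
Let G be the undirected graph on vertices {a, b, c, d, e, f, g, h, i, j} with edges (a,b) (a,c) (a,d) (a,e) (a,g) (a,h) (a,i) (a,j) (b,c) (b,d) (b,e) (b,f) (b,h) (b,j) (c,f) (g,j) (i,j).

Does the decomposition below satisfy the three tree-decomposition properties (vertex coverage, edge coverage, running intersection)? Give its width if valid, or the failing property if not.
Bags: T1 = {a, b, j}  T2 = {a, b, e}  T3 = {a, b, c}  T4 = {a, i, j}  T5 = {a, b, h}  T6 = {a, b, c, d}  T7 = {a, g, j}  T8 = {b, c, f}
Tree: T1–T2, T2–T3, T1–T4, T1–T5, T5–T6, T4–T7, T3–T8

A tree decomposition must satisfy three properties: every vertex lies in some bag; for every edge, both endpoints lie together in some bag; and for every vertex, the bags containing it form a connected subtree. Here bags containing vertex c are not connected in the tree, so the decomposition is invalid.

No — bags containing vertex c are not connected in the tree.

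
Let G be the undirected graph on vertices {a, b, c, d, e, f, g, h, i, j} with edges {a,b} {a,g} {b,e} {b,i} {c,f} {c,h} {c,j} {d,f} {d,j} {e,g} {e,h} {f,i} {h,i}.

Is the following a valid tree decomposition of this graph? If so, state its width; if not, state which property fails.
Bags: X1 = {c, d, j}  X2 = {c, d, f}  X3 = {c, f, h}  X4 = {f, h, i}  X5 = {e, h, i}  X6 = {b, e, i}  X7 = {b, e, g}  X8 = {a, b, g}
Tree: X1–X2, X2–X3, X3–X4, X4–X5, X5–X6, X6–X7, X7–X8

Yes; width 2.

Every vertex of G appears in some bag (union = {a, b, c, d, e, f, g, h, i, j}); every edge is covered by a bag; and for each vertex v the set of bags containing v is connected in the bag tree. The decomposition is therefore valid. The largest bag has 3 vertices, so the width is 2.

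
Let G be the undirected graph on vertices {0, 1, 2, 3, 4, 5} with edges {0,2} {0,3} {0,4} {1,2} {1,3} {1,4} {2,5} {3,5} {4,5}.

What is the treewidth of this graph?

A width-3 tree decomposition is:
Bags: B1 = {1, 2, 3, 4}  B2 = {0, 2, 3, 4}  B3 = {2, 3, 4, 5}
Tree: B1–B2, B2–B3
Each bag holds 4 vertices, so the decomposition has width 3, which upper-bounds the treewidth. For the lower bound: the 4 vertex sets {1,2}, {0,3}, {4}, {5} are disjoint, each induces a connected subgraph, and every pair is joined by at least one edge of G. Contracting each set to a single vertex therefore yields K_{4} as a minor, and since treewidth is minor-monotone, tw(G) ≥ tw(K_{4}) = 3. Combining the bounds, tw(G) = 3.

3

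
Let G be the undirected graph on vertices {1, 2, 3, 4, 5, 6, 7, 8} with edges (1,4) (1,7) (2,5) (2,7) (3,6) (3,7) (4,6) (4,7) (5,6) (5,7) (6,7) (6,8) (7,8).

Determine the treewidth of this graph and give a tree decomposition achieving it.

Each bag holds 3 vertices, so the decomposition has width 2, which upper-bounds the treewidth. Conversely, {1, 4, 7} is a clique of size 3, and the vertices of any clique must share a bag in every tree decomposition; so some bag has ≥ 3 vertices and tw(G) ≥ 2. Hence tw(G) = 2 exactly.

Treewidth 2.
Bags: B1 = {3, 6, 7}  B2 = {4, 6, 7}  B3 = {5, 6, 7}  B4 = {1, 4, 7}  B5 = {6, 7, 8}  B6 = {2, 5, 7}
Tree: B1–B2, B2–B3, B2–B4, B1–B5, B3–B6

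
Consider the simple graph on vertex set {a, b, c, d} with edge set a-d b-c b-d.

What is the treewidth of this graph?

A width-1 tree decomposition is:
Bags: B1 = {b, c}  B2 = {b, d}  B3 = {a, d}
Tree: B1–B2, B2–B3
The largest bag has 2 vertices, giving width 1; this decomposition certifies tw(G) ≤ 1. Since G has at least one edge (e.g. b–c), it is not an edgeless graph, so tw(G) ≥ 1. The upper and lower bounds meet at 1, so that is the treewidth.

1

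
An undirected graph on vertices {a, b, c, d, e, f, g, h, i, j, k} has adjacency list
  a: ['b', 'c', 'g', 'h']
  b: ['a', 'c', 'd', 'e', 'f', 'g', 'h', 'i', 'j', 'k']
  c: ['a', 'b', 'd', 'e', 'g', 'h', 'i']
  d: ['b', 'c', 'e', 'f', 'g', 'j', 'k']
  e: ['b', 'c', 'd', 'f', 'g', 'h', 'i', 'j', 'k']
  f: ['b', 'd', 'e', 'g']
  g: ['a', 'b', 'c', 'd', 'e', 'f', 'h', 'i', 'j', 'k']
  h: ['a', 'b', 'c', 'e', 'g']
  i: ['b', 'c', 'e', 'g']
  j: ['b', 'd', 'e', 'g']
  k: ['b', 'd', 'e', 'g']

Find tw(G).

4

A width-4 tree decomposition is:
Bags: B1 = {b, c, e, g, h}  B2 = {b, c, d, e, g}  B3 = {b, d, e, g, j}  B4 = {b, d, e, f, g}  B5 = {b, c, e, g, i}  B6 = {a, b, c, g, h}  B7 = {b, d, e, g, k}
Tree: B1–B2, B2–B3, B2–B4, B2–B5, B1–B6, B2–B7
Each bag holds 5 vertices, so the decomposition has width 4, which upper-bounds the treewidth. Conversely, {b, d, e, g, j} is a clique of size 5, and the vertices of any clique must share a bag in every tree decomposition; so some bag has ≥ 5 vertices and tw(G) ≥ 4. The upper and lower bounds meet at 4, so that is the treewidth.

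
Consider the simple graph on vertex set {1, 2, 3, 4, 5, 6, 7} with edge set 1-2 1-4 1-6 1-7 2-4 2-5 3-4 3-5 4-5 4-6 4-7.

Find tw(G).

2

A width-2 tree decomposition is:
Bags: B1 = {1, 4, 6}  B2 = {1, 2, 4}  B3 = {2, 4, 5}  B4 = {3, 4, 5}  B5 = {1, 4, 7}
Tree: B1–B2, B2–B3, B3–B4, B2–B5
Each bag holds 3 vertices, so the decomposition has width 2, which upper-bounds the treewidth. For the lower bound, the 3 vertices {1, 2, 4} are pairwise adjacent, and any tree decomposition puts a clique entirely inside one bag — forcing width ≥ 2. The upper and lower bounds meet at 2, so that is the treewidth.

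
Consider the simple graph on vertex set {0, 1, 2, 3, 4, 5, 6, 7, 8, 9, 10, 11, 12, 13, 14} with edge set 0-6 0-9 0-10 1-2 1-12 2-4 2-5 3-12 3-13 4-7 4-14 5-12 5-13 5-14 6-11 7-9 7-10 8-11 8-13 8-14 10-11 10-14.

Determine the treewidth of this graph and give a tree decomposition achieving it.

The largest bag has 4 vertices, giving width 3; this decomposition certifies tw(G) ≤ 3. For the lower bound: the 4 vertex sets {0,6,9}, {7}, {10}, {4,8,11,14} are disjoint, each induces a connected subgraph, and every pair is joined by at least one edge of G. Contracting each set to a single vertex therefore yields K_{4} as a minor, and since treewidth is minor-monotone, tw(G) ≥ tw(K_{4}) = 3. Combining the bounds, tw(G) = 3.

Treewidth 3.
One optimal decomposition is:
Bags: B1 = {0, 6, 7, 9}  B2 = {0, 6, 7, 10}  B3 = {6, 7, 10, 11}  B4 = {4, 7, 10, 11}  B5 = {4, 10, 11, 14}  B6 = {4, 8, 11, 14}  B7 = {2, 4, 8, 14}  B8 = {2, 5, 8, 14}  B9 = {2, 5, 8, 13}  B10 = {1, 2, 5, 13}  B11 = {1, 5, 12, 13}  B12 = {1, 3, 12, 13}
Tree: B1–B2, B2–B3, B3–B4, B4–B5, B5–B6, B6–B7, B7–B8, B8–B9, B9–B10, B10–B11, B11–B12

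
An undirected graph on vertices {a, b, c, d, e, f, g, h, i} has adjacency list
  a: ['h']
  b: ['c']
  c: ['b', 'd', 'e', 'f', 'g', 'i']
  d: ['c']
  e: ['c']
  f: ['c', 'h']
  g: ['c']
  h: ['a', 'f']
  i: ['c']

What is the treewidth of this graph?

A width-1 tree decomposition is:
Bags: B1 = {b, c}  B2 = {c, i}  B3 = {c, g}  B4 = {c, f}  B5 = {c, e}  B6 = {c, d}  B7 = {f, h}  B8 = {a, h}
Tree: B1–B2, B2–B3, B1–B4, B3–B5, B1–B6, B4–B7, B7–B8
Each bag holds 2 vertices, so the decomposition has width 1, which upper-bounds the treewidth. Since G has at least one edge (e.g. b–c), it is not an edgeless graph, so tw(G) ≥ 1. Combining the bounds, tw(G) = 1.

1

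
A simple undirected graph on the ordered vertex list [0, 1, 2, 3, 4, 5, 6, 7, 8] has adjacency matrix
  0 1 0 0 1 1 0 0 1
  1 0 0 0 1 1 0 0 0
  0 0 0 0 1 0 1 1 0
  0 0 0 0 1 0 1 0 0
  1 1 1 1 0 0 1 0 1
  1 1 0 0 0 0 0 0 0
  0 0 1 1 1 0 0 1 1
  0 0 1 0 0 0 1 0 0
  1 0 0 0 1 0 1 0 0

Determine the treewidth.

2

A width-2 tree decomposition is:
Bags: B1 = {4, 6, 8}  B2 = {0, 4, 8}  B3 = {0, 1, 4}  B4 = {2, 4, 6}  B5 = {2, 6, 7}  B6 = {3, 4, 6}  B7 = {0, 1, 5}
Tree: B1–B2, B2–B3, B1–B4, B4–B5, B1–B6, B3–B7
The largest bag has 3 vertices, giving width 2; this decomposition certifies tw(G) ≤ 2. For the lower bound, the 3 vertices {0, 4, 8} are pairwise adjacent, and any tree decomposition puts a clique entirely inside one bag — forcing width ≥ 2. Hence tw(G) = 2 exactly.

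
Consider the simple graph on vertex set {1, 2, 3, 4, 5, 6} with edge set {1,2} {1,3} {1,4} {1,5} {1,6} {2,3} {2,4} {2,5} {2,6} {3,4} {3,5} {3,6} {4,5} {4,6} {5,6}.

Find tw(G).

5

A width-5 tree decomposition is:
Bags: B1 = {1, 2, 3, 4, 5, 6}
Tree: (single bag)
With just one bag of size 6, the width is 6 − 1 = 5, so tw(G) ≤ 5. For the lower bound, the 6 vertices {1, 2, 3, 4, 5, 6} are pairwise adjacent, and any tree decomposition puts a clique entirely inside one bag — forcing width ≥ 5. Combining the bounds, tw(G) = 5.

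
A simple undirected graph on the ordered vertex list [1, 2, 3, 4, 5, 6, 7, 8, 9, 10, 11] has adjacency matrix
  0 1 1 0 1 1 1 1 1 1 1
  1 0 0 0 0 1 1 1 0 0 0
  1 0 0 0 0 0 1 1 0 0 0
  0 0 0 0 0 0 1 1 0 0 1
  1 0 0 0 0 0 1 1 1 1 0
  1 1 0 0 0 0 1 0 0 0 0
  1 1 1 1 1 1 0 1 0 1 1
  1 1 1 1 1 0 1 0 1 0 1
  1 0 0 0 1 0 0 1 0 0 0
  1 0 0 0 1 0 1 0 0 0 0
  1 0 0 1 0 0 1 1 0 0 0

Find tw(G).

3

A width-3 tree decomposition is:
Bags: B1 = {1, 5, 7, 8}  B2 = {1, 5, 7, 10}  B3 = {1, 2, 7, 8}  B4 = {1, 3, 7, 8}  B5 = {1, 5, 8, 9}  B6 = {1, 7, 8, 11}  B7 = {1, 2, 6, 7}  B8 = {4, 7, 8, 11}
Tree: B1–B2, B1–B3, B1–B4, B1–B5, B1–B6, B3–B7, B6–B8
The largest bag has 4 vertices, giving width 3; this decomposition certifies tw(G) ≤ 3. Conversely, {1, 5, 8, 9} is a clique of size 4, and the vertices of any clique must share a bag in every tree decomposition; so some bag has ≥ 4 vertices and tw(G) ≥ 3. The upper and lower bounds meet at 3, so that is the treewidth.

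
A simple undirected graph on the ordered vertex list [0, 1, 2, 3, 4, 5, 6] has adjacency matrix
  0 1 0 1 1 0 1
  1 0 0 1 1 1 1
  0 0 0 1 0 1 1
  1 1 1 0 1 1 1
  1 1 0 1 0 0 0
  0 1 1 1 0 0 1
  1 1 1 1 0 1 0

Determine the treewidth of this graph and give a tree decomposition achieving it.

Each bag holds 4 vertices, so the decomposition has width 3, which upper-bounds the treewidth. For the lower bound, the 4 vertices {0, 1, 3, 4} are pairwise adjacent, and any tree decomposition puts a clique entirely inside one bag — forcing width ≥ 3. The upper and lower bounds meet at 3, so that is the treewidth.

Treewidth 3.
One such decomposition:
Bags: B1 = {0, 1, 3, 6}  B2 = {0, 1, 3, 4}  B3 = {1, 3, 5, 6}  B4 = {2, 3, 5, 6}
Tree: B1–B2, B1–B3, B3–B4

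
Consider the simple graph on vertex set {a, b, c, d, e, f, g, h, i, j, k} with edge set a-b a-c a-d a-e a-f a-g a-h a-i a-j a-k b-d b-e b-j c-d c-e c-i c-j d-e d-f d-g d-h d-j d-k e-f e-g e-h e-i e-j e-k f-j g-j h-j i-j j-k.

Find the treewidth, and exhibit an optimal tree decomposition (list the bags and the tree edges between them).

Treewidth 4.
Bags: B1 = {a, d, e, h, j}  B2 = {a, b, d, e, j}  B3 = {a, c, d, e, j}  B4 = {a, c, e, i, j}  B5 = {a, d, e, f, j}  B6 = {a, d, e, j, k}  B7 = {a, d, e, g, j}
Tree: B1–B2, B2–B3, B3–B4, B2–B5, B2–B6, B5–B7

Each bag holds 5 vertices, so the decomposition has width 4, which upper-bounds the treewidth. On the other hand G contains the 5-clique {a, d, e, f, j}. A clique must lie in a single bag of any decomposition, so no decomposition can have width below 4. Combining the bounds, tw(G) = 4.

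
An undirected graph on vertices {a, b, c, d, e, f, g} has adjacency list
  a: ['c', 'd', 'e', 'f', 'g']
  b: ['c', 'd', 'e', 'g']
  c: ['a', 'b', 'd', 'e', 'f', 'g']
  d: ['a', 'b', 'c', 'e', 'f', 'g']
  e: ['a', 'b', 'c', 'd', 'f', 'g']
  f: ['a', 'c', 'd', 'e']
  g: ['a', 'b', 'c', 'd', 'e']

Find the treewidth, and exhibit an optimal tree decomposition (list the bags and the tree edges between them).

The largest bag has 5 vertices, giving width 4; this decomposition certifies tw(G) ≤ 4. Conversely, {a, c, d, e, g} is a clique of size 5, and the vertices of any clique must share a bag in every tree decomposition; so some bag has ≥ 5 vertices and tw(G) ≥ 4. Combining the bounds, tw(G) = 4.

Treewidth 4.
One such decomposition:
Bags: B1 = {a, c, d, e, g}  B2 = {b, c, d, e, g}  B3 = {a, c, d, e, f}
Tree: B1–B2, B1–B3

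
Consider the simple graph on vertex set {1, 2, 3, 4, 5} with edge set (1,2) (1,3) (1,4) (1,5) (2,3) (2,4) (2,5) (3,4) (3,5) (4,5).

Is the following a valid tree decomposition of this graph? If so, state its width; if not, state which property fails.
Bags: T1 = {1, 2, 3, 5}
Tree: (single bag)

A tree decomposition must satisfy three properties: every vertex lies in some bag; for every edge, both endpoints lie together in some bag; and for every vertex, the bags containing it form a connected subtree. Here vertex 4 appears in no bag, so the decomposition is invalid.

No — vertex 4 appears in no bag.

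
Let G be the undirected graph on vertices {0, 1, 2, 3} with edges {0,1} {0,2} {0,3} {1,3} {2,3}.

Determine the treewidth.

2

A width-2 tree decomposition is:
Bags: B1 = {0, 2, 3}  B2 = {0, 1, 3}
Tree: B1–B2
Every bag has size at most 3, so the width is 3 − 1 = 2 and tw(G) ≤ 2. On the other hand G contains the 3-clique {0, 1, 3}. A clique must lie in a single bag of any decomposition, so no decomposition can have width below 2. Combining the bounds, tw(G) = 2.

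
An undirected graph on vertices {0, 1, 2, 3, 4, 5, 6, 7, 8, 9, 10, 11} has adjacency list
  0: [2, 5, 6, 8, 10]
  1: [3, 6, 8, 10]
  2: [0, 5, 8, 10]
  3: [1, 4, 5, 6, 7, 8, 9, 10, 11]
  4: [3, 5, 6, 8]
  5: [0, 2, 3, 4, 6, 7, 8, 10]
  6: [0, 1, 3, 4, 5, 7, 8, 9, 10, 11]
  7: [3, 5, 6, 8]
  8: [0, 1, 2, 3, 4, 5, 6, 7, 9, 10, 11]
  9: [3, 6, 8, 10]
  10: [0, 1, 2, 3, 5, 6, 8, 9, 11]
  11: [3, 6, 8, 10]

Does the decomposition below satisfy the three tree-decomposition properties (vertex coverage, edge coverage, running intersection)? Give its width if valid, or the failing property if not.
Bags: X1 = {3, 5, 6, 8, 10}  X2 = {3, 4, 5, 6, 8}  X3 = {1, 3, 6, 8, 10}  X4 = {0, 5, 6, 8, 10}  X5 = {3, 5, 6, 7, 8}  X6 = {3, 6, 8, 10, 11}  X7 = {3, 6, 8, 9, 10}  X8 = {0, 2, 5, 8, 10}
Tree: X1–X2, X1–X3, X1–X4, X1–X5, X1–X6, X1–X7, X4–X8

Yes; width 4.

Every vertex of G appears in some bag (union = {0, 1, 2, 3, 4, 5, 6, 7, 8, 9, 10, 11}); every edge is covered by a bag; and for each vertex v the set of bags containing v is connected in the bag tree. The decomposition is therefore valid. The largest bag has 5 vertices, so the width is 4.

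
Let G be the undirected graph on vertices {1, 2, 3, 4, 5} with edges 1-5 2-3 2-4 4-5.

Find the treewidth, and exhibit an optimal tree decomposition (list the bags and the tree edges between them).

Treewidth 1.
One such decomposition:
Bags: B1 = {2, 3}  B2 = {2, 4}  B3 = {4, 5}  B4 = {1, 5}
Tree: B1–B2, B2–B3, B3–B4

Every bag has size at most 2, so the width is 2 − 1 = 1 and tw(G) ≤ 1. Since G has at least one edge (e.g. 3–2), it is not an edgeless graph, so tw(G) ≥ 1. Hence tw(G) = 1 exactly.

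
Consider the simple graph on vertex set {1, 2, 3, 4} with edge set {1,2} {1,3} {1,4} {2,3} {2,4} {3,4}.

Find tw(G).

A width-3 tree decomposition is:
Bags: B1 = {1, 2, 3, 4}
Tree: (single bag)
A single bag containing all 4 vertices is trivially a valid decomposition of width 3. For the lower bound, the 4 vertices {1, 2, 3, 4} are pairwise adjacent, and any tree decomposition puts a clique entirely inside one bag — forcing width ≥ 3. The upper and lower bounds meet at 3, so that is the treewidth.

3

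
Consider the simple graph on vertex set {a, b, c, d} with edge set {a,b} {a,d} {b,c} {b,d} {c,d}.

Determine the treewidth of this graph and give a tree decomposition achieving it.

Each bag holds 3 vertices, so the decomposition has width 2, which upper-bounds the treewidth. For the lower bound, the 3 vertices {b, c, d} are pairwise adjacent, and any tree decomposition puts a clique entirely inside one bag — forcing width ≥ 2. Hence tw(G) = 2 exactly.

Treewidth 2.
Bags: B1 = {b, c, d}  B2 = {a, b, d}
Tree: B1–B2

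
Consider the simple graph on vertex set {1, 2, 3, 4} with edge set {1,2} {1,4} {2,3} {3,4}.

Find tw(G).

2

A width-2 tree decomposition is:
Bags: B1 = {1, 2, 3}  B2 = {1, 3, 4}
Tree: B1–B2
Each bag holds 3 vertices, so the decomposition has width 2, which upper-bounds the treewidth. Since 1–2–3–4–1 is a cycle in G, G is not acyclic. Forests are exactly the graphs of treewidth ≤ 1, so tw(G) ≥ 2. Hence tw(G) = 2 exactly.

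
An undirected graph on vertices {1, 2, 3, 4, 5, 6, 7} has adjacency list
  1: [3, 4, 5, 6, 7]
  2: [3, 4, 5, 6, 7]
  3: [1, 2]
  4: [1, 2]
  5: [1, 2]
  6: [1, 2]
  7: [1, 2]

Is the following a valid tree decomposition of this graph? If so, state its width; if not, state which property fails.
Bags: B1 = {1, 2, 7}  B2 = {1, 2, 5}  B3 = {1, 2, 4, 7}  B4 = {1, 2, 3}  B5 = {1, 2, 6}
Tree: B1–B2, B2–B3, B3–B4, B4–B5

A tree decomposition must satisfy three properties: every vertex lies in some bag; for every edge, both endpoints lie together in some bag; and for every vertex, the bags containing it form a connected subtree. Here bags containing vertex 7 are not connected in the tree, so the decomposition is invalid.

No — bags containing vertex 7 are not connected in the tree.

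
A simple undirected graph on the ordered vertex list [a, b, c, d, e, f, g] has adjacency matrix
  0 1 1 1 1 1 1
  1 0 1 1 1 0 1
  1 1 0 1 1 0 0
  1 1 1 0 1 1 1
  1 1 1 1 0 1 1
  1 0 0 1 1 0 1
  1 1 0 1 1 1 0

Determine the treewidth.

4

A width-4 tree decomposition is:
Bags: B1 = {a, b, c, d, e}  B2 = {a, b, d, e, g}  B3 = {a, d, e, f, g}
Tree: B1–B2, B2–B3
Each bag holds 5 vertices, so the decomposition has width 4, which upper-bounds the treewidth. For the lower bound, the 5 vertices {a, d, e, f, g} are pairwise adjacent, and any tree decomposition puts a clique entirely inside one bag — forcing width ≥ 4. The upper and lower bounds meet at 4, so that is the treewidth.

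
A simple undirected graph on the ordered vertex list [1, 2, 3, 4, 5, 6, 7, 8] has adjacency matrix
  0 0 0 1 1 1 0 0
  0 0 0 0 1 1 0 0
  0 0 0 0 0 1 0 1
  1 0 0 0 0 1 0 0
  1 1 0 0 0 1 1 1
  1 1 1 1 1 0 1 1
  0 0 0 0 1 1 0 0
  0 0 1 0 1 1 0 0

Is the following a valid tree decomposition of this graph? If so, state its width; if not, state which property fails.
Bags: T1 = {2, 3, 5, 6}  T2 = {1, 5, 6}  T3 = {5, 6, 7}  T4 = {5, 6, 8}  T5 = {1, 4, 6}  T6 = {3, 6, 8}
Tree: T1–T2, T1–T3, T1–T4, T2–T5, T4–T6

A tree decomposition must satisfy three properties: every vertex lies in some bag; for every edge, both endpoints lie together in some bag; and for every vertex, the bags containing it form a connected subtree. Here bags containing vertex 3 are not connected in the tree, so the decomposition is invalid.

No — bags containing vertex 3 are not connected in the tree.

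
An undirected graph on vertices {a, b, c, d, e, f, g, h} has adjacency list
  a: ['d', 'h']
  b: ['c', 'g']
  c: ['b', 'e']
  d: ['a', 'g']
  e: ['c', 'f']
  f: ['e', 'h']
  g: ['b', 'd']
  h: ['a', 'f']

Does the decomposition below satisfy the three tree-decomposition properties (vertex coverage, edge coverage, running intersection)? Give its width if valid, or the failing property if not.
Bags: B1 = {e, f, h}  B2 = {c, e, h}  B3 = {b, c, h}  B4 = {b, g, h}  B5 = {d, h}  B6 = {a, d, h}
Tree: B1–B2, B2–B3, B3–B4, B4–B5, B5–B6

No — edge (g,d) lies in no bag.

A tree decomposition must satisfy three properties: every vertex lies in some bag; for every edge, both endpoints lie together in some bag; and for every vertex, the bags containing it form a connected subtree. Here edge (g,d) lies in no bag, so the decomposition is invalid.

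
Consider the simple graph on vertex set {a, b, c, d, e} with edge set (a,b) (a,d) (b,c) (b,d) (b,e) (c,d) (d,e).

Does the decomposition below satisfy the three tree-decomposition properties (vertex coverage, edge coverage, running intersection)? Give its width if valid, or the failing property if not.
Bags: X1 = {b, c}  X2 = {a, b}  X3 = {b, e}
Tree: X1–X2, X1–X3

A tree decomposition must satisfy three properties: every vertex lies in some bag; for every edge, both endpoints lie together in some bag; and for every vertex, the bags containing it form a connected subtree. Here vertex d appears in no bag, so the decomposition is invalid.

No — vertex d appears in no bag.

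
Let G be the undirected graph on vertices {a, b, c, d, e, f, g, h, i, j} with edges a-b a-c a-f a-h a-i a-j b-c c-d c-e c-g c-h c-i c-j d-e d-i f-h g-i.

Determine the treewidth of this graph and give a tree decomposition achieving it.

Every bag has size at most 3, so the width is 3 − 1 = 2 and tw(G) ≤ 2. For the lower bound, the 3 vertices {c, d, e} are pairwise adjacent, and any tree decomposition puts a clique entirely inside one bag — forcing width ≥ 2. Combining the bounds, tw(G) = 2.

Treewidth 2.
One optimal decomposition is:
Bags: B1 = {c, d, i}  B2 = {a, c, i}  B3 = {c, d, e}  B4 = {a, c, h}  B5 = {a, f, h}  B6 = {c, g, i}  B7 = {a, b, c}  B8 = {a, c, j}
Tree: B1–B2, B1–B3, B2–B4, B4–B5, B2–B6, B2–B7, B4–B8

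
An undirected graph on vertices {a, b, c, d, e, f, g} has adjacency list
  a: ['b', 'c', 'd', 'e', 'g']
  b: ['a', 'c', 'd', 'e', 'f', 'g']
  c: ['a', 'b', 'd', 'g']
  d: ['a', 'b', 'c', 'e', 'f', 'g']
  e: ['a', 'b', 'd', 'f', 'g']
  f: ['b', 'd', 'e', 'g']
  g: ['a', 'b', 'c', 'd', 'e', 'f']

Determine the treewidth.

4

A width-4 tree decomposition is:
Bags: B1 = {a, b, d, e, g}  B2 = {a, b, c, d, g}  B3 = {b, d, e, f, g}
Tree: B1–B2, B1–B3
The largest bag has 5 vertices, giving width 4; this decomposition certifies tw(G) ≤ 4. For the lower bound, the 5 vertices {b, d, e, f, g} are pairwise adjacent, and any tree decomposition puts a clique entirely inside one bag — forcing width ≥ 4. Therefore the treewidth is 4.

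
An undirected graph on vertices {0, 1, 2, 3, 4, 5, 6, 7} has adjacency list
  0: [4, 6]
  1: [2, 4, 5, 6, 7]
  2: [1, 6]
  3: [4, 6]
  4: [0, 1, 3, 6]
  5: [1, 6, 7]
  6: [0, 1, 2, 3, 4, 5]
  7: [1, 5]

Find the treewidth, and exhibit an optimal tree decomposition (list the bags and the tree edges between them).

Every bag has size at most 3, so the width is 3 − 1 = 2 and tw(G) ≤ 2. Conversely, {0, 4, 6} is a clique of size 3, and the vertices of any clique must share a bag in every tree decomposition; so some bag has ≥ 3 vertices and tw(G) ≥ 2. Combining the bounds, tw(G) = 2.

Treewidth 2.
One such decomposition:
Bags: B1 = {1, 2, 6}  B2 = {1, 5, 6}  B3 = {1, 4, 6}  B4 = {3, 4, 6}  B5 = {1, 5, 7}  B6 = {0, 4, 6}
Tree: B1–B2, B2–B3, B3–B4, B2–B5, B3–B6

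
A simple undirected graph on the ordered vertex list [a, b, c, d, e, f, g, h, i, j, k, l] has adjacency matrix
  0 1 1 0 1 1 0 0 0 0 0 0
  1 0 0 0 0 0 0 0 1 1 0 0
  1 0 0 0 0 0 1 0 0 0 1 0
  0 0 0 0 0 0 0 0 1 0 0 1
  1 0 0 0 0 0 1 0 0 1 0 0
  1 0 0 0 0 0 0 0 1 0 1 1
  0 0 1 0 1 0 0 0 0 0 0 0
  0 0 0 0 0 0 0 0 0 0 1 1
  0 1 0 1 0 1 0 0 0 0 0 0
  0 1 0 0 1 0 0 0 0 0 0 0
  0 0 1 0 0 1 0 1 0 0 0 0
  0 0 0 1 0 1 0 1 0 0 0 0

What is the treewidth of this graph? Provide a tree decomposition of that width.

Each bag holds 4 vertices, so the decomposition has width 3, which upper-bounds the treewidth. For the lower bound: the 4 vertex sets {d,h,l}, {k}, {f}, {a,b,c,i} are disjoint, each induces a connected subgraph, and every pair is joined by at least one edge of G. Contracting each set to a single vertex therefore yields K_{4} as a minor, and since treewidth is minor-monotone, tw(G) ≥ tw(K_{4}) = 3. Hence tw(G) = 3 exactly.

Treewidth 3.
Bags: B1 = {d, h, k, l}  B2 = {d, f, k, l}  B3 = {d, f, i, k}  B4 = {c, f, i, k}  B5 = {a, c, f, i}  B6 = {a, b, c, i}  B7 = {a, b, c, g}  B8 = {a, b, e, g}  B9 = {b, e, g, j}
Tree: B1–B2, B2–B3, B3–B4, B4–B5, B5–B6, B6–B7, B7–B8, B8–B9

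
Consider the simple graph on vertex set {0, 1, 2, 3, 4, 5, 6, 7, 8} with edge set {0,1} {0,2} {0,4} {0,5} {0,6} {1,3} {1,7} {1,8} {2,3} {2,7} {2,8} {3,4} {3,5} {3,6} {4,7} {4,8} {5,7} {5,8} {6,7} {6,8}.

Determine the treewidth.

4

A width-4 tree decomposition is:
Bags: B1 = {0, 1, 3, 7, 8}  B2 = {0, 3, 5, 7, 8}  B3 = {0, 3, 4, 7, 8}  B4 = {0, 3, 6, 7, 8}  B5 = {0, 2, 3, 7, 8}
Tree: B1–B2, B2–B3, B3–B4, B4–B5
The largest bag has 5 vertices, giving width 4; this decomposition certifies tw(G) ≤ 4. For the lower bound: the 5 vertex sets {1,3}, {5,7}, {4,8}, {0}, {6} are disjoint, each induces a connected subgraph, and every pair is joined by at least one edge of G. Contracting each set to a single vertex therefore yields K_{5} as a minor, and since treewidth is minor-monotone, tw(G) ≥ tw(K_{5}) = 4. The upper and lower bounds meet at 4, so that is the treewidth.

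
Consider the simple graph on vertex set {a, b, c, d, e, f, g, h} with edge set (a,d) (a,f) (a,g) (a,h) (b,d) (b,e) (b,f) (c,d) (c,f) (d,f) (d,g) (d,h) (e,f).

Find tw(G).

A width-2 tree decomposition is:
Bags: B1 = {b, d, f}  B2 = {a, d, f}  B3 = {a, d, g}  B4 = {c, d, f}  B5 = {a, d, h}  B6 = {b, e, f}
Tree: B1–B2, B2–B3, B2–B4, B3–B5, B1–B6
Every bag has size at most 3, so the width is 3 − 1 = 2 and tw(G) ≤ 2. On the other hand G contains the 3-clique {a, d, g}. A clique must lie in a single bag of any decomposition, so no decomposition can have width below 2. Hence tw(G) = 2 exactly.

2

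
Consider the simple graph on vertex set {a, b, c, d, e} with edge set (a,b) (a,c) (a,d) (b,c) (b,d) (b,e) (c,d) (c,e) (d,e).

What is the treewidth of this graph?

A width-3 tree decomposition is:
Bags: B1 = {b, c, d, e}  B2 = {a, b, c, d}
Tree: B1–B2
Each bag holds 4 vertices, so the decomposition has width 3, which upper-bounds the treewidth. Conversely, {b, c, d, e} is a clique of size 4, and the vertices of any clique must share a bag in every tree decomposition; so some bag has ≥ 4 vertices and tw(G) ≥ 3. Therefore the treewidth is 3.

3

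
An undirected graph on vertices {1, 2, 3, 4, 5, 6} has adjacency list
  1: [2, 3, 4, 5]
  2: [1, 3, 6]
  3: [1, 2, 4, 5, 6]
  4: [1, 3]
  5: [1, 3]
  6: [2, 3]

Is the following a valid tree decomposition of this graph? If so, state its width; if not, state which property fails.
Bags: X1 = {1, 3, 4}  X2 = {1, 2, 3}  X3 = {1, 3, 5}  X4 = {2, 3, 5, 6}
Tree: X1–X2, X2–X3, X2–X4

No — bags containing vertex 5 are not connected in the tree.

A tree decomposition must satisfy three properties: every vertex lies in some bag; for every edge, both endpoints lie together in some bag; and for every vertex, the bags containing it form a connected subtree. Here bags containing vertex 5 are not connected in the tree, so the decomposition is invalid.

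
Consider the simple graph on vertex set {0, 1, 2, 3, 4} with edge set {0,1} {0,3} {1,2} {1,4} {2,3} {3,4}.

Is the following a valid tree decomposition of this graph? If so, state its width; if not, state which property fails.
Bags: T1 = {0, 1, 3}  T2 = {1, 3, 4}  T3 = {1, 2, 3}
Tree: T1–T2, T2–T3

Every vertex of G appears in some bag (union = {0, 1, 2, 3, 4}); every edge is covered by a bag; and for each vertex v the set of bags containing v is connected in the bag tree. The decomposition is therefore valid. The largest bag has 3 vertices, so the width is 2.

Yes; width 2.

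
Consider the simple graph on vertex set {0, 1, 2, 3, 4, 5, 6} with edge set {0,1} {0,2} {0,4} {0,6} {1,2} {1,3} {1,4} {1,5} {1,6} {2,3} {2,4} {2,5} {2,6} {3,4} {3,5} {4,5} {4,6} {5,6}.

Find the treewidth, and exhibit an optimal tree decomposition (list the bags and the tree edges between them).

Treewidth 4.
Bags: B1 = {1, 2, 4, 5, 6}  B2 = {0, 1, 2, 4, 6}  B3 = {1, 2, 3, 4, 5}
Tree: B1–B2, B1–B3

Every bag has size at most 5, so the width is 5 − 1 = 4 and tw(G) ≤ 4. On the other hand G contains the 5-clique {0, 1, 2, 4, 6}. A clique must lie in a single bag of any decomposition, so no decomposition can have width below 4. Therefore the treewidth is 4.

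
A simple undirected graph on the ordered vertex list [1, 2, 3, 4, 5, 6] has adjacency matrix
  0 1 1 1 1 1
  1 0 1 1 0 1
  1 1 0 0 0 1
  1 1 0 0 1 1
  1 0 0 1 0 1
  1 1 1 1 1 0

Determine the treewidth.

3

A width-3 tree decomposition is:
Bags: B1 = {1, 2, 4, 6}  B2 = {1, 2, 3, 6}  B3 = {1, 4, 5, 6}
Tree: B1–B2, B1–B3
Each bag holds 4 vertices, so the decomposition has width 3, which upper-bounds the treewidth. For the lower bound, the 4 vertices {1, 2, 3, 6} are pairwise adjacent, and any tree decomposition puts a clique entirely inside one bag — forcing width ≥ 3. Hence tw(G) = 3 exactly.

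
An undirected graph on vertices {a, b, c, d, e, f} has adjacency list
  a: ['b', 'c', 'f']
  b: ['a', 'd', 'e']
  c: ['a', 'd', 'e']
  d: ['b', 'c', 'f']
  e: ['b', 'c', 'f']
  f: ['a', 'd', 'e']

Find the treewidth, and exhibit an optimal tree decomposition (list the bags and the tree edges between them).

Every bag has size at most 4, so the width is 4 − 1 = 3 and tw(G) ≤ 3. For the lower bound: the 4 vertex sets {b,d}, {e,f}, {c}, {a} are disjoint, each induces a connected subgraph, and every pair is joined by at least one edge of G. Contracting each set to a single vertex therefore yields K_{4} as a minor, and since treewidth is minor-monotone, tw(G) ≥ tw(K_{4}) = 3. Therefore the treewidth is 3.

Treewidth 3.
Bags: B1 = {b, c, d, f}  B2 = {b, c, e, f}  B3 = {a, b, c, f}
Tree: B1–B2, B2–B3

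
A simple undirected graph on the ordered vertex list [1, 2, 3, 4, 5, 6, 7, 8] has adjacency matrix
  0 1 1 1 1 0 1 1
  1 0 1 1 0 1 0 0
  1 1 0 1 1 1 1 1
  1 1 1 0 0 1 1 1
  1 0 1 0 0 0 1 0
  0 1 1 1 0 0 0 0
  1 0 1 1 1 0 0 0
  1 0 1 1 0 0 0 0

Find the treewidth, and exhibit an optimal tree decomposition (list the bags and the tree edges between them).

Treewidth 3.
One such decomposition:
Bags: B1 = {1, 3, 4, 7}  B2 = {1, 3, 5, 7}  B3 = {1, 3, 4, 8}  B4 = {1, 2, 3, 4}  B5 = {2, 3, 4, 6}
Tree: B1–B2, B1–B3, B3–B4, B4–B5

Each bag holds 4 vertices, so the decomposition has width 3, which upper-bounds the treewidth. Conversely, {1, 3, 4, 8} is a clique of size 4, and the vertices of any clique must share a bag in every tree decomposition; so some bag has ≥ 4 vertices and tw(G) ≥ 3. Hence tw(G) = 3 exactly.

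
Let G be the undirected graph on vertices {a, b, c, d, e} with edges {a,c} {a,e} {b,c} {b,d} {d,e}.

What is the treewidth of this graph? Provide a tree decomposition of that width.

Every bag has size at most 3, so the width is 3 − 1 = 2 and tw(G) ≤ 2. Since e–a–c–b–d–e is a cycle in G, G is not acyclic. Forests are exactly the graphs of treewidth ≤ 1, so tw(G) ≥ 2. Combining the bounds, tw(G) = 2.

Treewidth 2.
One optimal decomposition is:
Bags: B1 = {a, c, e}  B2 = {b, c, e}  B3 = {b, d, e}
Tree: B1–B2, B2–B3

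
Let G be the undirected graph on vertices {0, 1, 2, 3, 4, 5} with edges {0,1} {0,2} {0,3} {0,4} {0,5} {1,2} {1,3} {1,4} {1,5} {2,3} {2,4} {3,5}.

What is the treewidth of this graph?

A width-3 tree decomposition is:
Bags: B1 = {0, 1, 2, 3}  B2 = {0, 1, 2, 4}  B3 = {0, 1, 3, 5}
Tree: B1–B2, B1–B3
The largest bag has 4 vertices, giving width 3; this decomposition certifies tw(G) ≤ 3. For the lower bound, the 4 vertices {0, 1, 2, 3} are pairwise adjacent, and any tree decomposition puts a clique entirely inside one bag — forcing width ≥ 3. Combining the bounds, tw(G) = 3.

3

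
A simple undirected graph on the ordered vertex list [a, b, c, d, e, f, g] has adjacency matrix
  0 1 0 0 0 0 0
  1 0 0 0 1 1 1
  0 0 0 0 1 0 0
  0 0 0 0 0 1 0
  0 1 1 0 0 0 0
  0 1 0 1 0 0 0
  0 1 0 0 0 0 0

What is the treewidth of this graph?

A width-1 tree decomposition is:
Bags: B1 = {b, g}  B2 = {b, e}  B3 = {c, e}  B4 = {b, f}  B5 = {d, f}  B6 = {a, b}
Tree: B1–B2, B2–B3, B1–B4, B4–B5, B1–B6
Each bag holds 2 vertices, so the decomposition has width 1, which upper-bounds the treewidth. G has an edge, so its treewidth is at least 1. Therefore the treewidth is 1.

1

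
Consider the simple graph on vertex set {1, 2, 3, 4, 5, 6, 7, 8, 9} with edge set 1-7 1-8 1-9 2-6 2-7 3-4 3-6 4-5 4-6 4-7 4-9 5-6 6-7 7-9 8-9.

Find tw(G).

A width-2 tree decomposition is:
Bags: B1 = {4, 6, 7}  B2 = {4, 7, 9}  B3 = {4, 5, 6}  B4 = {3, 4, 6}  B5 = {1, 7, 9}  B6 = {1, 8, 9}  B7 = {2, 6, 7}
Tree: B1–B2, B1–B3, B1–B4, B2–B5, B5–B6, B1–B7
Each bag holds 3 vertices, so the decomposition has width 2, which upper-bounds the treewidth. For the lower bound, the 3 vertices {1, 8, 9} are pairwise adjacent, and any tree decomposition puts a clique entirely inside one bag — forcing width ≥ 2. Combining the bounds, tw(G) = 2.

2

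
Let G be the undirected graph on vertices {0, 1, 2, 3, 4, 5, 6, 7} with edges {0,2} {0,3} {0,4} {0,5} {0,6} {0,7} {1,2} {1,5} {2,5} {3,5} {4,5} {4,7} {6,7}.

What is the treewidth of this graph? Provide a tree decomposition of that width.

Every bag has size at most 3, so the width is 3 − 1 = 2 and tw(G) ≤ 2. For the lower bound, the 3 vertices {0, 2, 5} are pairwise adjacent, and any tree decomposition puts a clique entirely inside one bag — forcing width ≥ 2. The upper and lower bounds meet at 2, so that is the treewidth.

Treewidth 2.
One such decomposition:
Bags: B1 = {0, 4, 5}  B2 = {0, 4, 7}  B3 = {0, 3, 5}  B4 = {0, 2, 5}  B5 = {1, 2, 5}  B6 = {0, 6, 7}
Tree: B1–B2, B1–B3, B1–B4, B4–B5, B2–B6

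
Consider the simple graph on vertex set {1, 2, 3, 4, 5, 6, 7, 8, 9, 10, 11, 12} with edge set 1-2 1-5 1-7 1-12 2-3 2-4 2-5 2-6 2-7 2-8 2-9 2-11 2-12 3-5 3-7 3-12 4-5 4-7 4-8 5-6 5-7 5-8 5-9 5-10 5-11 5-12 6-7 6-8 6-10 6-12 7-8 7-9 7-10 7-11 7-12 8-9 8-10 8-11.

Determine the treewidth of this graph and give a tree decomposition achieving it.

Every bag has size at most 5, so the width is 5 − 1 = 4 and tw(G) ≤ 4. For the lower bound, the 5 vertices {2, 5, 7, 8, 9} are pairwise adjacent, and any tree decomposition puts a clique entirely inside one bag — forcing width ≥ 4. The upper and lower bounds meet at 4, so that is the treewidth.

Treewidth 4.
Bags: B1 = {2, 5, 6, 7, 8}  B2 = {2, 5, 7, 8, 11}  B3 = {2, 5, 6, 7, 12}  B4 = {5, 6, 7, 8, 10}  B5 = {1, 2, 5, 7, 12}  B6 = {2, 5, 7, 8, 9}  B7 = {2, 3, 5, 7, 12}  B8 = {2, 4, 5, 7, 8}
Tree: B1–B2, B1–B3, B1–B4, B3–B5, B2–B6, B5–B7, B1–B8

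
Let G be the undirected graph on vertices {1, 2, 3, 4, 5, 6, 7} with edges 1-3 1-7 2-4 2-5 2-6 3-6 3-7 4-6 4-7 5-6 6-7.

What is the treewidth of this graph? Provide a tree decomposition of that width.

Every bag has size at most 3, so the width is 3 − 1 = 2 and tw(G) ≤ 2. On the other hand G contains the 3-clique {1, 3, 7}. A clique must lie in a single bag of any decomposition, so no decomposition can have width below 2. Therefore the treewidth is 2.

Treewidth 2.
Bags: B1 = {4, 6, 7}  B2 = {2, 4, 6}  B3 = {2, 5, 6}  B4 = {3, 6, 7}  B5 = {1, 3, 7}
Tree: B1–B2, B2–B3, B1–B4, B4–B5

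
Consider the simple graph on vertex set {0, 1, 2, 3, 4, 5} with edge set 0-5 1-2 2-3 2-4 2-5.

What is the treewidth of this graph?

A width-1 tree decomposition is:
Bags: B1 = {2, 4}  B2 = {2, 5}  B3 = {1, 2}  B4 = {0, 5}  B5 = {2, 3}
Tree: B1–B2, B1–B3, B2–B4, B2–B5
The largest bag has 2 vertices, giving width 1; this decomposition certifies tw(G) ≤ 1. Any graph with an edge has treewidth ≥ 1, and G has the edge 4–2. The upper and lower bounds meet at 1, so that is the treewidth.

1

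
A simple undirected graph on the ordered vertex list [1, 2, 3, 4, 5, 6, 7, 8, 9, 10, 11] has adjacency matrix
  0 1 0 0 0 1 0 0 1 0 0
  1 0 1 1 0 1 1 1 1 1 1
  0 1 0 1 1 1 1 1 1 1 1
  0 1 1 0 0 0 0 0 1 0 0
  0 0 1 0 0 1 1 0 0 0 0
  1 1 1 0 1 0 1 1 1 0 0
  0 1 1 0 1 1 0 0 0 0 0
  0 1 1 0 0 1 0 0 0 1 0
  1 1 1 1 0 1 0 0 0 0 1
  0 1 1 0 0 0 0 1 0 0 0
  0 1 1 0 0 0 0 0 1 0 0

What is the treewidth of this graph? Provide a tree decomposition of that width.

Each bag holds 4 vertices, so the decomposition has width 3, which upper-bounds the treewidth. Conversely, {1, 2, 6, 9} is a clique of size 4, and the vertices of any clique must share a bag in every tree decomposition; so some bag has ≥ 4 vertices and tw(G) ≥ 3. Combining the bounds, tw(G) = 3.

Treewidth 3.
One such decomposition:
Bags: B1 = {2, 3, 6, 7}  B2 = {2, 3, 6, 9}  B3 = {2, 3, 6, 8}  B4 = {1, 2, 6, 9}  B5 = {2, 3, 8, 10}  B6 = {3, 5, 6, 7}  B7 = {2, 3, 9, 11}  B8 = {2, 3, 4, 9}
Tree: B1–B2, B2–B3, B2–B4, B3–B5, B1–B6, B2–B7, B2–B8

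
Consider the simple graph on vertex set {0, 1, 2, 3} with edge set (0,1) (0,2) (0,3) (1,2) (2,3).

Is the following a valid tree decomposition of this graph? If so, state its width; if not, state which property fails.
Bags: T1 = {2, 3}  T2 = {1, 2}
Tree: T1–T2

A tree decomposition must satisfy three properties: every vertex lies in some bag; for every edge, both endpoints lie together in some bag; and for every vertex, the bags containing it form a connected subtree. Here vertex 0 appears in no bag, so the decomposition is invalid.

No — vertex 0 appears in no bag.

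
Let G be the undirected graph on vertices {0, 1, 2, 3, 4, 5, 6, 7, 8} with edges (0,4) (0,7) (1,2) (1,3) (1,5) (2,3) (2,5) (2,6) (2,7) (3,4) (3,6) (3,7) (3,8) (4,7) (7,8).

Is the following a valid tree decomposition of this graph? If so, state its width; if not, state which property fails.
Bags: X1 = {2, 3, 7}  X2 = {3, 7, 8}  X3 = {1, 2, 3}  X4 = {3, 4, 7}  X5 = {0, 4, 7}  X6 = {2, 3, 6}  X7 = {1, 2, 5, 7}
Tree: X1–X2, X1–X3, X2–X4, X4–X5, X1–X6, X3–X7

A tree decomposition must satisfy three properties: every vertex lies in some bag; for every edge, both endpoints lie together in some bag; and for every vertex, the bags containing it form a connected subtree. Here bags containing vertex 7 are not connected in the tree, so the decomposition is invalid.

No — bags containing vertex 7 are not connected in the tree.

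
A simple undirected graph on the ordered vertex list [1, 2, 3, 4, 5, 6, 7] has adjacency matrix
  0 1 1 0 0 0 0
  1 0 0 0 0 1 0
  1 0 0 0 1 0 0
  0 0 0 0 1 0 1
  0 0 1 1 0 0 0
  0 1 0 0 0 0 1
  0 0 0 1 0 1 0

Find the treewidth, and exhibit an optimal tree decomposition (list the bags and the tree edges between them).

Each bag holds 3 vertices, so the decomposition has width 2, which upper-bounds the treewidth. The edges 1–3–5–4–7–6–2–1 form a cycle, so G is not a tree and its treewidth is at least 2. Combining the bounds, tw(G) = 2.

Treewidth 2.
One such decomposition:
Bags: B1 = {1, 3, 5}  B2 = {1, 4, 5}  B3 = {1, 4, 7}  B4 = {1, 6, 7}  B5 = {1, 2, 6}
Tree: B1–B2, B2–B3, B3–B4, B4–B5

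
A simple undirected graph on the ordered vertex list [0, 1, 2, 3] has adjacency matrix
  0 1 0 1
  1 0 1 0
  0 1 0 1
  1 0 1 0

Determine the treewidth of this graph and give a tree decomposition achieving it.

Each bag holds 3 vertices, so the decomposition has width 2, which upper-bounds the treewidth. Since 1–2–3–0–1 is a cycle in G, G is not acyclic. Forests are exactly the graphs of treewidth ≤ 1, so tw(G) ≥ 2. Therefore the treewidth is 2.

Treewidth 2.
Bags: B1 = {1, 2, 3}  B2 = {0, 1, 3}
Tree: B1–B2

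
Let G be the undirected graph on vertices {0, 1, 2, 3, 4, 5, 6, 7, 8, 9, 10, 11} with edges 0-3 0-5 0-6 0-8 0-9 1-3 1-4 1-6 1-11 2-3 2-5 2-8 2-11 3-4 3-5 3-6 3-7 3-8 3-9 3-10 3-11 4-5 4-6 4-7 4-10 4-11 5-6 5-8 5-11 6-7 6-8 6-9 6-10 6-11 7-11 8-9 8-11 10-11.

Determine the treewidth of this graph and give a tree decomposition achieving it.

Treewidth 4.
One such decomposition:
Bags: B1 = {3, 5, 6, 8, 11}  B2 = {0, 3, 5, 6, 8}  B3 = {0, 3, 6, 8, 9}  B4 = {3, 4, 5, 6, 11}  B5 = {3, 4, 6, 10, 11}  B6 = {3, 4, 6, 7, 11}  B7 = {1, 3, 4, 6, 11}  B8 = {2, 3, 5, 8, 11}
Tree: B1–B2, B2–B3, B1–B4, B4–B5, B4–B6, B6–B7, B1–B8

The largest bag has 5 vertices, giving width 4; this decomposition certifies tw(G) ≤ 4. On the other hand G contains the 5-clique {2, 3, 5, 8, 11}. A clique must lie in a single bag of any decomposition, so no decomposition can have width below 4. Combining the bounds, tw(G) = 4.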